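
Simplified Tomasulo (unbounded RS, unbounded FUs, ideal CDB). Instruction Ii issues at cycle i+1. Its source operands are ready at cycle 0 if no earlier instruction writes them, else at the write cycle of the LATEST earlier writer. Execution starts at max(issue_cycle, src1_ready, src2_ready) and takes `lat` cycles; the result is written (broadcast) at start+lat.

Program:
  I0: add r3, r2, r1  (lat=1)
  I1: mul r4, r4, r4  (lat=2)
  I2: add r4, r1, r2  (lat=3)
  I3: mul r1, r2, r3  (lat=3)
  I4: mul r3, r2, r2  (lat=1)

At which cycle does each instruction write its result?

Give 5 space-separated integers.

I0 add r3: issue@1 deps=(None,None) exec_start@1 write@2
I1 mul r4: issue@2 deps=(None,None) exec_start@2 write@4
I2 add r4: issue@3 deps=(None,None) exec_start@3 write@6
I3 mul r1: issue@4 deps=(None,0) exec_start@4 write@7
I4 mul r3: issue@5 deps=(None,None) exec_start@5 write@6

Answer: 2 4 6 7 6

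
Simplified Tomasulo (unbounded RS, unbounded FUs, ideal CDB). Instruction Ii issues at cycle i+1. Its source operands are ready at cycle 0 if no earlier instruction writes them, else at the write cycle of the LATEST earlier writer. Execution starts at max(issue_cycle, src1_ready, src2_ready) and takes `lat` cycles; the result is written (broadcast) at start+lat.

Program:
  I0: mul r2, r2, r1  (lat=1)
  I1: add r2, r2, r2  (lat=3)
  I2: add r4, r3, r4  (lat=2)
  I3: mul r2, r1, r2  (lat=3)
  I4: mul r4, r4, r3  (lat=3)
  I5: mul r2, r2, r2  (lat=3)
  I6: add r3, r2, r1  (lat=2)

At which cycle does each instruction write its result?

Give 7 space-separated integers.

Answer: 2 5 5 8 8 11 13

Derivation:
I0 mul r2: issue@1 deps=(None,None) exec_start@1 write@2
I1 add r2: issue@2 deps=(0,0) exec_start@2 write@5
I2 add r4: issue@3 deps=(None,None) exec_start@3 write@5
I3 mul r2: issue@4 deps=(None,1) exec_start@5 write@8
I4 mul r4: issue@5 deps=(2,None) exec_start@5 write@8
I5 mul r2: issue@6 deps=(3,3) exec_start@8 write@11
I6 add r3: issue@7 deps=(5,None) exec_start@11 write@13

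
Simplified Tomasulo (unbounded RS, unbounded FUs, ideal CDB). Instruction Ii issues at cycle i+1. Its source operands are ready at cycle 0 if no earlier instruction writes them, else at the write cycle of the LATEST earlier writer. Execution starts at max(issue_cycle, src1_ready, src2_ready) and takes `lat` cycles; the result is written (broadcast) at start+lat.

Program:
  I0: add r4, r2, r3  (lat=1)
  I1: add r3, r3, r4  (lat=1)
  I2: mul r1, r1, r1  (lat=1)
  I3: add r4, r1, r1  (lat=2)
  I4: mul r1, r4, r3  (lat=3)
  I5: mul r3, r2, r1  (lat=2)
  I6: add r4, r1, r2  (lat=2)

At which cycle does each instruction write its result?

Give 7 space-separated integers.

I0 add r4: issue@1 deps=(None,None) exec_start@1 write@2
I1 add r3: issue@2 deps=(None,0) exec_start@2 write@3
I2 mul r1: issue@3 deps=(None,None) exec_start@3 write@4
I3 add r4: issue@4 deps=(2,2) exec_start@4 write@6
I4 mul r1: issue@5 deps=(3,1) exec_start@6 write@9
I5 mul r3: issue@6 deps=(None,4) exec_start@9 write@11
I6 add r4: issue@7 deps=(4,None) exec_start@9 write@11

Answer: 2 3 4 6 9 11 11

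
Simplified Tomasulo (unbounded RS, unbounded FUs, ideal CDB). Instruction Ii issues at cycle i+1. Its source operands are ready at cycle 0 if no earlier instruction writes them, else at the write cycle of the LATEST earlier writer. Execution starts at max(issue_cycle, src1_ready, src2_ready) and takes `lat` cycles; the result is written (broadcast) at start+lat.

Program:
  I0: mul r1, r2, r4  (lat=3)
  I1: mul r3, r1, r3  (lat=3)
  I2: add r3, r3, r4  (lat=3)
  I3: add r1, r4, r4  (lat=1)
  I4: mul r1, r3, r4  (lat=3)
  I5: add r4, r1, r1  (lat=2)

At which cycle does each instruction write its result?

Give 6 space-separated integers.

Answer: 4 7 10 5 13 15

Derivation:
I0 mul r1: issue@1 deps=(None,None) exec_start@1 write@4
I1 mul r3: issue@2 deps=(0,None) exec_start@4 write@7
I2 add r3: issue@3 deps=(1,None) exec_start@7 write@10
I3 add r1: issue@4 deps=(None,None) exec_start@4 write@5
I4 mul r1: issue@5 deps=(2,None) exec_start@10 write@13
I5 add r4: issue@6 deps=(4,4) exec_start@13 write@15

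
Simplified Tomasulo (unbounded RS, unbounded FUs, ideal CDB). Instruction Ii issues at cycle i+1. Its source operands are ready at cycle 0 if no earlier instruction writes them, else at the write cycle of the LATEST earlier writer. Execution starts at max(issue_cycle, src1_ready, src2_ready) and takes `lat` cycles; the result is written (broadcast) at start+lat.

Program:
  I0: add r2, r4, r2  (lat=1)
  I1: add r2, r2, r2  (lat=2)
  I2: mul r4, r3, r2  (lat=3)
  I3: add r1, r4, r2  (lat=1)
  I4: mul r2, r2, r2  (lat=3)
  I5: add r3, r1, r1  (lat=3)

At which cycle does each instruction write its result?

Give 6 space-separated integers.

I0 add r2: issue@1 deps=(None,None) exec_start@1 write@2
I1 add r2: issue@2 deps=(0,0) exec_start@2 write@4
I2 mul r4: issue@3 deps=(None,1) exec_start@4 write@7
I3 add r1: issue@4 deps=(2,1) exec_start@7 write@8
I4 mul r2: issue@5 deps=(1,1) exec_start@5 write@8
I5 add r3: issue@6 deps=(3,3) exec_start@8 write@11

Answer: 2 4 7 8 8 11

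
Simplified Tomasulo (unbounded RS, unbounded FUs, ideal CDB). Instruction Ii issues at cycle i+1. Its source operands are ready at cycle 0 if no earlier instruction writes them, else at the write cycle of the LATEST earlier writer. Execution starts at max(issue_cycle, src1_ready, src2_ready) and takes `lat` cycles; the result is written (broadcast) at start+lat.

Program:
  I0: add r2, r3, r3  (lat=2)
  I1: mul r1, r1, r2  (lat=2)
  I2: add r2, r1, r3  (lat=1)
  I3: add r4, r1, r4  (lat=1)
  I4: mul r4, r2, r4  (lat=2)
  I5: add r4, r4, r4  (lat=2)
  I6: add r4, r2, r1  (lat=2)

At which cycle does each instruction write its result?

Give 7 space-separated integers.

Answer: 3 5 6 6 8 10 9

Derivation:
I0 add r2: issue@1 deps=(None,None) exec_start@1 write@3
I1 mul r1: issue@2 deps=(None,0) exec_start@3 write@5
I2 add r2: issue@3 deps=(1,None) exec_start@5 write@6
I3 add r4: issue@4 deps=(1,None) exec_start@5 write@6
I4 mul r4: issue@5 deps=(2,3) exec_start@6 write@8
I5 add r4: issue@6 deps=(4,4) exec_start@8 write@10
I6 add r4: issue@7 deps=(2,1) exec_start@7 write@9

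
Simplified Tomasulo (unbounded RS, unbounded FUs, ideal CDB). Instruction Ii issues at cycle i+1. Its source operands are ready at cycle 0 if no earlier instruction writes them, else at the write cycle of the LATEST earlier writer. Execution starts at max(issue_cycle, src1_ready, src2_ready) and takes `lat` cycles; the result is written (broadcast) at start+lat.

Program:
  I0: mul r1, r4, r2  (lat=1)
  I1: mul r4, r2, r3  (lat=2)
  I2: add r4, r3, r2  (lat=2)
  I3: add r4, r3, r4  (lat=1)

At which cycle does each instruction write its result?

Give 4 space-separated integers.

Answer: 2 4 5 6

Derivation:
I0 mul r1: issue@1 deps=(None,None) exec_start@1 write@2
I1 mul r4: issue@2 deps=(None,None) exec_start@2 write@4
I2 add r4: issue@3 deps=(None,None) exec_start@3 write@5
I3 add r4: issue@4 deps=(None,2) exec_start@5 write@6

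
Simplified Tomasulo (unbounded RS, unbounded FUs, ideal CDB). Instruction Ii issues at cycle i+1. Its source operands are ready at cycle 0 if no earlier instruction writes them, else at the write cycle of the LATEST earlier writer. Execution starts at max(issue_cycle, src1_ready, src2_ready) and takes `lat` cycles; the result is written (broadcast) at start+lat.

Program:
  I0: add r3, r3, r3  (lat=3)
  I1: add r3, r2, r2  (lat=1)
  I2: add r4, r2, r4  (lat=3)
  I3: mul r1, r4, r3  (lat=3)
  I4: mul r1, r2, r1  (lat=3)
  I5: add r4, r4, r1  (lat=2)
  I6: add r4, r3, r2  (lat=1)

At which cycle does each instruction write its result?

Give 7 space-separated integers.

I0 add r3: issue@1 deps=(None,None) exec_start@1 write@4
I1 add r3: issue@2 deps=(None,None) exec_start@2 write@3
I2 add r4: issue@3 deps=(None,None) exec_start@3 write@6
I3 mul r1: issue@4 deps=(2,1) exec_start@6 write@9
I4 mul r1: issue@5 deps=(None,3) exec_start@9 write@12
I5 add r4: issue@6 deps=(2,4) exec_start@12 write@14
I6 add r4: issue@7 deps=(1,None) exec_start@7 write@8

Answer: 4 3 6 9 12 14 8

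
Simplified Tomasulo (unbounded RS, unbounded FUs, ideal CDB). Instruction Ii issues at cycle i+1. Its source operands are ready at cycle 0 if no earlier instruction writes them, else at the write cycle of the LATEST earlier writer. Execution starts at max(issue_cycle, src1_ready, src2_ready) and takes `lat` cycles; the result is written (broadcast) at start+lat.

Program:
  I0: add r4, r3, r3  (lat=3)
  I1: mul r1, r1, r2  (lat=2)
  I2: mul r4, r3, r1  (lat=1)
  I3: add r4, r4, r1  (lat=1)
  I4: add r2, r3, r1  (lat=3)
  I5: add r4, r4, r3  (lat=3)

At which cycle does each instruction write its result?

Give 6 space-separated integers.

I0 add r4: issue@1 deps=(None,None) exec_start@1 write@4
I1 mul r1: issue@2 deps=(None,None) exec_start@2 write@4
I2 mul r4: issue@3 deps=(None,1) exec_start@4 write@5
I3 add r4: issue@4 deps=(2,1) exec_start@5 write@6
I4 add r2: issue@5 deps=(None,1) exec_start@5 write@8
I5 add r4: issue@6 deps=(3,None) exec_start@6 write@9

Answer: 4 4 5 6 8 9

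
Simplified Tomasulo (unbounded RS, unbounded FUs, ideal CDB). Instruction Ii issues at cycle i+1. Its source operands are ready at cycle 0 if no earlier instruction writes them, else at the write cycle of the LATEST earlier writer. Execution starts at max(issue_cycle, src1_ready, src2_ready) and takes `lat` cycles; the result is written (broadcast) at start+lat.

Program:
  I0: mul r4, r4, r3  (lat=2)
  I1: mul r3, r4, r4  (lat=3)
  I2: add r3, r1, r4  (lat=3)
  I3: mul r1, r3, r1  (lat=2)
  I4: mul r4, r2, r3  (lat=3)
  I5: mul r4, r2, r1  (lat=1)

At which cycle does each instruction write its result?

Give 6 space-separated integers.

Answer: 3 6 6 8 9 9

Derivation:
I0 mul r4: issue@1 deps=(None,None) exec_start@1 write@3
I1 mul r3: issue@2 deps=(0,0) exec_start@3 write@6
I2 add r3: issue@3 deps=(None,0) exec_start@3 write@6
I3 mul r1: issue@4 deps=(2,None) exec_start@6 write@8
I4 mul r4: issue@5 deps=(None,2) exec_start@6 write@9
I5 mul r4: issue@6 deps=(None,3) exec_start@8 write@9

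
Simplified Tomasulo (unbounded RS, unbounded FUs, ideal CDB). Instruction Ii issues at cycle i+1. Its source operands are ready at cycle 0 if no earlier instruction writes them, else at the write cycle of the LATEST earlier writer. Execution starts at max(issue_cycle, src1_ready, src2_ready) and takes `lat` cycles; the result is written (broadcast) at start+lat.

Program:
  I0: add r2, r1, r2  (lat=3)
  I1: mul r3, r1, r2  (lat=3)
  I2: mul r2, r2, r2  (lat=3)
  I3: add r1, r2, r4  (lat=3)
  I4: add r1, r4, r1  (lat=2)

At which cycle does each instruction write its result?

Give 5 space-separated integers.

I0 add r2: issue@1 deps=(None,None) exec_start@1 write@4
I1 mul r3: issue@2 deps=(None,0) exec_start@4 write@7
I2 mul r2: issue@3 deps=(0,0) exec_start@4 write@7
I3 add r1: issue@4 deps=(2,None) exec_start@7 write@10
I4 add r1: issue@5 deps=(None,3) exec_start@10 write@12

Answer: 4 7 7 10 12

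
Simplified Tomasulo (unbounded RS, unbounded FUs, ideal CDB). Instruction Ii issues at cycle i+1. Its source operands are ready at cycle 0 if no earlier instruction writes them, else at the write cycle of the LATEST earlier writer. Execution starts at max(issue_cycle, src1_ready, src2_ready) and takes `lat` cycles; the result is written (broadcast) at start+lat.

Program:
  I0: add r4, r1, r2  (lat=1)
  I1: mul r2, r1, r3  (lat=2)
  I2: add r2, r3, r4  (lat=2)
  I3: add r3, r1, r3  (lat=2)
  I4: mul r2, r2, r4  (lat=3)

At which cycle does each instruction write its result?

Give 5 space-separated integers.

I0 add r4: issue@1 deps=(None,None) exec_start@1 write@2
I1 mul r2: issue@2 deps=(None,None) exec_start@2 write@4
I2 add r2: issue@3 deps=(None,0) exec_start@3 write@5
I3 add r3: issue@4 deps=(None,None) exec_start@4 write@6
I4 mul r2: issue@5 deps=(2,0) exec_start@5 write@8

Answer: 2 4 5 6 8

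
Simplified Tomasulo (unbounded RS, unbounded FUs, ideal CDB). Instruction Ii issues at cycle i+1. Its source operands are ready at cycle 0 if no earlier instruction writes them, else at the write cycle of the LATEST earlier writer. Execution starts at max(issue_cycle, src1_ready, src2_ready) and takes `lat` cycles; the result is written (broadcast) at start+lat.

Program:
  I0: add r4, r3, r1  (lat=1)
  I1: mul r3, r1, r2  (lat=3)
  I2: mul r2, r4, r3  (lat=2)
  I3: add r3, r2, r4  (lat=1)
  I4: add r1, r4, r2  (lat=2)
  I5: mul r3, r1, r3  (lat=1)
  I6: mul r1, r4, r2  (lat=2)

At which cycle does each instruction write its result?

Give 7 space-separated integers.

Answer: 2 5 7 8 9 10 9

Derivation:
I0 add r4: issue@1 deps=(None,None) exec_start@1 write@2
I1 mul r3: issue@2 deps=(None,None) exec_start@2 write@5
I2 mul r2: issue@3 deps=(0,1) exec_start@5 write@7
I3 add r3: issue@4 deps=(2,0) exec_start@7 write@8
I4 add r1: issue@5 deps=(0,2) exec_start@7 write@9
I5 mul r3: issue@6 deps=(4,3) exec_start@9 write@10
I6 mul r1: issue@7 deps=(0,2) exec_start@7 write@9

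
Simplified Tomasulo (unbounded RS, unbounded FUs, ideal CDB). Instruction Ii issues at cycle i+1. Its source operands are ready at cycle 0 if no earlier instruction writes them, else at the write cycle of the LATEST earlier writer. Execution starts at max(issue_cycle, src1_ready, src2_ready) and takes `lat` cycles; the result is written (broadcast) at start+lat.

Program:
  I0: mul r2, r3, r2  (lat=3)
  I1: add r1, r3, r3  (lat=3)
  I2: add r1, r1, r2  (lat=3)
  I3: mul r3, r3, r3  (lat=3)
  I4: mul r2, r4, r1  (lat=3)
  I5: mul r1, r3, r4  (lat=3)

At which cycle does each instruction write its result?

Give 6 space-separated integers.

I0 mul r2: issue@1 deps=(None,None) exec_start@1 write@4
I1 add r1: issue@2 deps=(None,None) exec_start@2 write@5
I2 add r1: issue@3 deps=(1,0) exec_start@5 write@8
I3 mul r3: issue@4 deps=(None,None) exec_start@4 write@7
I4 mul r2: issue@5 deps=(None,2) exec_start@8 write@11
I5 mul r1: issue@6 deps=(3,None) exec_start@7 write@10

Answer: 4 5 8 7 11 10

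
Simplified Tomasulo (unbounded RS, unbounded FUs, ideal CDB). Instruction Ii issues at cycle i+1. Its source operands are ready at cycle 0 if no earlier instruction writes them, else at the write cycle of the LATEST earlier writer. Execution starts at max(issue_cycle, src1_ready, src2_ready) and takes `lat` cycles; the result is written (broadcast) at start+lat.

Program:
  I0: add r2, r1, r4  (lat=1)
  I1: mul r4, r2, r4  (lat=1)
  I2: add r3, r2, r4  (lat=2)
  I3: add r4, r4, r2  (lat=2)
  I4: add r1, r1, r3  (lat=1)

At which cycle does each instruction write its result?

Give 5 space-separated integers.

Answer: 2 3 5 6 6

Derivation:
I0 add r2: issue@1 deps=(None,None) exec_start@1 write@2
I1 mul r4: issue@2 deps=(0,None) exec_start@2 write@3
I2 add r3: issue@3 deps=(0,1) exec_start@3 write@5
I3 add r4: issue@4 deps=(1,0) exec_start@4 write@6
I4 add r1: issue@5 deps=(None,2) exec_start@5 write@6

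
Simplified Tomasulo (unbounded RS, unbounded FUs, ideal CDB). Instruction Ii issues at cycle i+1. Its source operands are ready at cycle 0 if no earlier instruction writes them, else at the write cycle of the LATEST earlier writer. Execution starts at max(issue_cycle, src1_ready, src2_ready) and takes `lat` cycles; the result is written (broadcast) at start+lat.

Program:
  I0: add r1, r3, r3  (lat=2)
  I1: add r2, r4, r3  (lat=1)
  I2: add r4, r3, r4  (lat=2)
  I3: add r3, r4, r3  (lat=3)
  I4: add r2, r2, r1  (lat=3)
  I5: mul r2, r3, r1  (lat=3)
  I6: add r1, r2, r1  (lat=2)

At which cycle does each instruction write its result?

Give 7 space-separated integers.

I0 add r1: issue@1 deps=(None,None) exec_start@1 write@3
I1 add r2: issue@2 deps=(None,None) exec_start@2 write@3
I2 add r4: issue@3 deps=(None,None) exec_start@3 write@5
I3 add r3: issue@4 deps=(2,None) exec_start@5 write@8
I4 add r2: issue@5 deps=(1,0) exec_start@5 write@8
I5 mul r2: issue@6 deps=(3,0) exec_start@8 write@11
I6 add r1: issue@7 deps=(5,0) exec_start@11 write@13

Answer: 3 3 5 8 8 11 13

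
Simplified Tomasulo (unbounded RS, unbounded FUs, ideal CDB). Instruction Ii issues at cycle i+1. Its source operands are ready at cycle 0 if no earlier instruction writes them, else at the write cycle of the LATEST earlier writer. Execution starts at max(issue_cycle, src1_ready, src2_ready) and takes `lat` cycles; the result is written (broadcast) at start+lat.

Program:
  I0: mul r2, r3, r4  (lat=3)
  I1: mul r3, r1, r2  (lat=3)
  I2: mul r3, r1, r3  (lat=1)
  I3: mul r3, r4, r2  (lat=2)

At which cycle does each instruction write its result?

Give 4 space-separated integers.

Answer: 4 7 8 6

Derivation:
I0 mul r2: issue@1 deps=(None,None) exec_start@1 write@4
I1 mul r3: issue@2 deps=(None,0) exec_start@4 write@7
I2 mul r3: issue@3 deps=(None,1) exec_start@7 write@8
I3 mul r3: issue@4 deps=(None,0) exec_start@4 write@6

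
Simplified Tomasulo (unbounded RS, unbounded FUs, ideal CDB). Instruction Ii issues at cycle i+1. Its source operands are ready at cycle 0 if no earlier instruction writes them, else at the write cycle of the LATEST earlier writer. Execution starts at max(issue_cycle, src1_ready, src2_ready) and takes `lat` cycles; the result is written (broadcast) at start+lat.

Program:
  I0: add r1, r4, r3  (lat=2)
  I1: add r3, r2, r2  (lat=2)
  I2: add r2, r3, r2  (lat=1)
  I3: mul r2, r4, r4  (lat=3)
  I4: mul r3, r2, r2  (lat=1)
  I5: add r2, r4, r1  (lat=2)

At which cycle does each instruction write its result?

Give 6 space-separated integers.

I0 add r1: issue@1 deps=(None,None) exec_start@1 write@3
I1 add r3: issue@2 deps=(None,None) exec_start@2 write@4
I2 add r2: issue@3 deps=(1,None) exec_start@4 write@5
I3 mul r2: issue@4 deps=(None,None) exec_start@4 write@7
I4 mul r3: issue@5 deps=(3,3) exec_start@7 write@8
I5 add r2: issue@6 deps=(None,0) exec_start@6 write@8

Answer: 3 4 5 7 8 8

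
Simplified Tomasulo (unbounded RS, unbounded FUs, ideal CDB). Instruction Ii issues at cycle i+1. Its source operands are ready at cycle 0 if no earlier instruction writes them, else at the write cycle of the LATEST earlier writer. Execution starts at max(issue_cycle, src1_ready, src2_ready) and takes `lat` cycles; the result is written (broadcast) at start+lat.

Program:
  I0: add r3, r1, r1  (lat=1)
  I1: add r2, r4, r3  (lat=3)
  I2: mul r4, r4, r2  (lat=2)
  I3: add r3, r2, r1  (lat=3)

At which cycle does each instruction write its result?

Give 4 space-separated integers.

I0 add r3: issue@1 deps=(None,None) exec_start@1 write@2
I1 add r2: issue@2 deps=(None,0) exec_start@2 write@5
I2 mul r4: issue@3 deps=(None,1) exec_start@5 write@7
I3 add r3: issue@4 deps=(1,None) exec_start@5 write@8

Answer: 2 5 7 8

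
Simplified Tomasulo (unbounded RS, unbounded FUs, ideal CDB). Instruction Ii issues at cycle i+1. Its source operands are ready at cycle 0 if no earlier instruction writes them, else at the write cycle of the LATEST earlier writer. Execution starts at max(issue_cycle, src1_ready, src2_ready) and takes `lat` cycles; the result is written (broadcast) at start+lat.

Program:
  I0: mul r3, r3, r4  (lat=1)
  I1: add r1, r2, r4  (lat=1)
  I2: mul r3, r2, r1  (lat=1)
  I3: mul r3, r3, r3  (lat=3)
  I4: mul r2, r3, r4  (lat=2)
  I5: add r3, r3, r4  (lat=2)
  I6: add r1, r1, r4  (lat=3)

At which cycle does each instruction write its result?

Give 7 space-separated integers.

I0 mul r3: issue@1 deps=(None,None) exec_start@1 write@2
I1 add r1: issue@2 deps=(None,None) exec_start@2 write@3
I2 mul r3: issue@3 deps=(None,1) exec_start@3 write@4
I3 mul r3: issue@4 deps=(2,2) exec_start@4 write@7
I4 mul r2: issue@5 deps=(3,None) exec_start@7 write@9
I5 add r3: issue@6 deps=(3,None) exec_start@7 write@9
I6 add r1: issue@7 deps=(1,None) exec_start@7 write@10

Answer: 2 3 4 7 9 9 10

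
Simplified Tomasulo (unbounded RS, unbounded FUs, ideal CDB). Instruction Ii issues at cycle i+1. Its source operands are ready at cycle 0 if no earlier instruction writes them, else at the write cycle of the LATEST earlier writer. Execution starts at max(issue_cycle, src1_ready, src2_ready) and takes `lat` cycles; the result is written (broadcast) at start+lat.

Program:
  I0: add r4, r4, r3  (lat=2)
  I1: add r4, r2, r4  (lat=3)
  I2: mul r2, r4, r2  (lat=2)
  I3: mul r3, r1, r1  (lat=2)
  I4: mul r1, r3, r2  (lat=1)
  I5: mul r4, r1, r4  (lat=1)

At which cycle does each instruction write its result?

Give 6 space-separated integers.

Answer: 3 6 8 6 9 10

Derivation:
I0 add r4: issue@1 deps=(None,None) exec_start@1 write@3
I1 add r4: issue@2 deps=(None,0) exec_start@3 write@6
I2 mul r2: issue@3 deps=(1,None) exec_start@6 write@8
I3 mul r3: issue@4 deps=(None,None) exec_start@4 write@6
I4 mul r1: issue@5 deps=(3,2) exec_start@8 write@9
I5 mul r4: issue@6 deps=(4,1) exec_start@9 write@10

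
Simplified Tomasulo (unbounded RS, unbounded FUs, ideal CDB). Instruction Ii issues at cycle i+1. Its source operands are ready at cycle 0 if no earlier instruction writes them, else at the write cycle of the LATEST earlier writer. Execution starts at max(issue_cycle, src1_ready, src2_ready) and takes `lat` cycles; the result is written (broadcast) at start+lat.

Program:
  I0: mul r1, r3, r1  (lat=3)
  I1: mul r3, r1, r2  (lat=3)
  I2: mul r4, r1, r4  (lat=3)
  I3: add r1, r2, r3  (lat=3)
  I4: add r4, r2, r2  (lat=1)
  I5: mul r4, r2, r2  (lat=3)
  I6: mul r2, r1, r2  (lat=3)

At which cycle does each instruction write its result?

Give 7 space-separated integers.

I0 mul r1: issue@1 deps=(None,None) exec_start@1 write@4
I1 mul r3: issue@2 deps=(0,None) exec_start@4 write@7
I2 mul r4: issue@3 deps=(0,None) exec_start@4 write@7
I3 add r1: issue@4 deps=(None,1) exec_start@7 write@10
I4 add r4: issue@5 deps=(None,None) exec_start@5 write@6
I5 mul r4: issue@6 deps=(None,None) exec_start@6 write@9
I6 mul r2: issue@7 deps=(3,None) exec_start@10 write@13

Answer: 4 7 7 10 6 9 13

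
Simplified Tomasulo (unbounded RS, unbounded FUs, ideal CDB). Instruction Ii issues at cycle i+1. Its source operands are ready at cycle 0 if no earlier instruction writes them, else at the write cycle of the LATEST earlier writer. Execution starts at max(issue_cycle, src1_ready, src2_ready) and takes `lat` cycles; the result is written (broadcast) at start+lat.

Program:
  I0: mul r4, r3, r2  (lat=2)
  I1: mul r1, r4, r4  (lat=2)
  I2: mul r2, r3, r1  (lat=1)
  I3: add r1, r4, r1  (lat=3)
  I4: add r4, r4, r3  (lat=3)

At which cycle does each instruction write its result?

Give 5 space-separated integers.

Answer: 3 5 6 8 8

Derivation:
I0 mul r4: issue@1 deps=(None,None) exec_start@1 write@3
I1 mul r1: issue@2 deps=(0,0) exec_start@3 write@5
I2 mul r2: issue@3 deps=(None,1) exec_start@5 write@6
I3 add r1: issue@4 deps=(0,1) exec_start@5 write@8
I4 add r4: issue@5 deps=(0,None) exec_start@5 write@8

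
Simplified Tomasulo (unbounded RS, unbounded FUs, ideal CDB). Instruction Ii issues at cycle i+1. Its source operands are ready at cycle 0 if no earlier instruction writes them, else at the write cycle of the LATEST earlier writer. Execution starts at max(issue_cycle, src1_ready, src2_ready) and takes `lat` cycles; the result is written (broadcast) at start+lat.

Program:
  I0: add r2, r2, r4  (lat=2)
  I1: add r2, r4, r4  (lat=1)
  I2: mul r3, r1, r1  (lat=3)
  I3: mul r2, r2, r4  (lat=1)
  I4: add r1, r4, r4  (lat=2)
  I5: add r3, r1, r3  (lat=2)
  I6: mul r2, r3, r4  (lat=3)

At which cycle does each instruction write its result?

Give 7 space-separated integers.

Answer: 3 3 6 5 7 9 12

Derivation:
I0 add r2: issue@1 deps=(None,None) exec_start@1 write@3
I1 add r2: issue@2 deps=(None,None) exec_start@2 write@3
I2 mul r3: issue@3 deps=(None,None) exec_start@3 write@6
I3 mul r2: issue@4 deps=(1,None) exec_start@4 write@5
I4 add r1: issue@5 deps=(None,None) exec_start@5 write@7
I5 add r3: issue@6 deps=(4,2) exec_start@7 write@9
I6 mul r2: issue@7 deps=(5,None) exec_start@9 write@12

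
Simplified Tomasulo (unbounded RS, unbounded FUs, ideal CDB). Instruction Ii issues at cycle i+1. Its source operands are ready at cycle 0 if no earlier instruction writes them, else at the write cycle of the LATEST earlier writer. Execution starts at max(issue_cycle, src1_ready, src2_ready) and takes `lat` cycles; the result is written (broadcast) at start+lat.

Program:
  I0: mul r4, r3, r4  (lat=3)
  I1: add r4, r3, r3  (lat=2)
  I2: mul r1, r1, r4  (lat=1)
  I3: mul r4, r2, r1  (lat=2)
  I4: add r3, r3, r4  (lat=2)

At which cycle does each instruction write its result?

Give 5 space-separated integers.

Answer: 4 4 5 7 9

Derivation:
I0 mul r4: issue@1 deps=(None,None) exec_start@1 write@4
I1 add r4: issue@2 deps=(None,None) exec_start@2 write@4
I2 mul r1: issue@3 deps=(None,1) exec_start@4 write@5
I3 mul r4: issue@4 deps=(None,2) exec_start@5 write@7
I4 add r3: issue@5 deps=(None,3) exec_start@7 write@9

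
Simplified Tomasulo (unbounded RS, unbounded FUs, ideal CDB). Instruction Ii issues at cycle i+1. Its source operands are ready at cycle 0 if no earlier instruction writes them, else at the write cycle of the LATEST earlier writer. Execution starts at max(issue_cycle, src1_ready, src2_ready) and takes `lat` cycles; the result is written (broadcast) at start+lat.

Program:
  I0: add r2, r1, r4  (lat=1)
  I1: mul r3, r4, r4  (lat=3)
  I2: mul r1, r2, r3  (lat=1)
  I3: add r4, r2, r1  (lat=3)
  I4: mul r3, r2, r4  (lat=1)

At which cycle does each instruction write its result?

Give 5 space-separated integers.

Answer: 2 5 6 9 10

Derivation:
I0 add r2: issue@1 deps=(None,None) exec_start@1 write@2
I1 mul r3: issue@2 deps=(None,None) exec_start@2 write@5
I2 mul r1: issue@3 deps=(0,1) exec_start@5 write@6
I3 add r4: issue@4 deps=(0,2) exec_start@6 write@9
I4 mul r3: issue@5 deps=(0,3) exec_start@9 write@10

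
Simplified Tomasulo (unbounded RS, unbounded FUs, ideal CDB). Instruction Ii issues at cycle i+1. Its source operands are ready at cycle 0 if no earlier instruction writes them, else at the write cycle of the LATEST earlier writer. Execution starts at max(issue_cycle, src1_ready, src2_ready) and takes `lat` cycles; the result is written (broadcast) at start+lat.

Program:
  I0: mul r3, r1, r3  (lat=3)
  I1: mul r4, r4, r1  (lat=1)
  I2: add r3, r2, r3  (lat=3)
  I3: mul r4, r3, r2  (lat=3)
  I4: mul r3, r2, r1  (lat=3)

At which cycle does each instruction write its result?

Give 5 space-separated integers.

Answer: 4 3 7 10 8

Derivation:
I0 mul r3: issue@1 deps=(None,None) exec_start@1 write@4
I1 mul r4: issue@2 deps=(None,None) exec_start@2 write@3
I2 add r3: issue@3 deps=(None,0) exec_start@4 write@7
I3 mul r4: issue@4 deps=(2,None) exec_start@7 write@10
I4 mul r3: issue@5 deps=(None,None) exec_start@5 write@8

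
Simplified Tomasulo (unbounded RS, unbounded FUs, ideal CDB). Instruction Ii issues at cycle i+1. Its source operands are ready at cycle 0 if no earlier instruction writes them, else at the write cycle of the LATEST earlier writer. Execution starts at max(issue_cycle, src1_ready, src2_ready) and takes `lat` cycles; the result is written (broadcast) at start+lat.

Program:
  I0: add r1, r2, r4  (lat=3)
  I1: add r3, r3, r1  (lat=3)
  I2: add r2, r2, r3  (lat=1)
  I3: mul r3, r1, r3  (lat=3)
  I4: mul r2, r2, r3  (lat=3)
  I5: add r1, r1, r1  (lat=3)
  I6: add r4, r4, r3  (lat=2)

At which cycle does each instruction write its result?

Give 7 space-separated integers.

I0 add r1: issue@1 deps=(None,None) exec_start@1 write@4
I1 add r3: issue@2 deps=(None,0) exec_start@4 write@7
I2 add r2: issue@3 deps=(None,1) exec_start@7 write@8
I3 mul r3: issue@4 deps=(0,1) exec_start@7 write@10
I4 mul r2: issue@5 deps=(2,3) exec_start@10 write@13
I5 add r1: issue@6 deps=(0,0) exec_start@6 write@9
I6 add r4: issue@7 deps=(None,3) exec_start@10 write@12

Answer: 4 7 8 10 13 9 12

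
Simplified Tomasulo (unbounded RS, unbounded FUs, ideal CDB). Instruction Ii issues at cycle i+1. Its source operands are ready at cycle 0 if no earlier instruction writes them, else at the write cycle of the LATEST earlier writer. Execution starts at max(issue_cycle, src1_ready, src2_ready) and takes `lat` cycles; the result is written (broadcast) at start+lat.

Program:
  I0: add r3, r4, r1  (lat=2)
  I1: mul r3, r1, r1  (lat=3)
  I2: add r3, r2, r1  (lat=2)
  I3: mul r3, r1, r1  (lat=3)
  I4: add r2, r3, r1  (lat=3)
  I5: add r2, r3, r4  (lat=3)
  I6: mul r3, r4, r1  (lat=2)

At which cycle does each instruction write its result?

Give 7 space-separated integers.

I0 add r3: issue@1 deps=(None,None) exec_start@1 write@3
I1 mul r3: issue@2 deps=(None,None) exec_start@2 write@5
I2 add r3: issue@3 deps=(None,None) exec_start@3 write@5
I3 mul r3: issue@4 deps=(None,None) exec_start@4 write@7
I4 add r2: issue@5 deps=(3,None) exec_start@7 write@10
I5 add r2: issue@6 deps=(3,None) exec_start@7 write@10
I6 mul r3: issue@7 deps=(None,None) exec_start@7 write@9

Answer: 3 5 5 7 10 10 9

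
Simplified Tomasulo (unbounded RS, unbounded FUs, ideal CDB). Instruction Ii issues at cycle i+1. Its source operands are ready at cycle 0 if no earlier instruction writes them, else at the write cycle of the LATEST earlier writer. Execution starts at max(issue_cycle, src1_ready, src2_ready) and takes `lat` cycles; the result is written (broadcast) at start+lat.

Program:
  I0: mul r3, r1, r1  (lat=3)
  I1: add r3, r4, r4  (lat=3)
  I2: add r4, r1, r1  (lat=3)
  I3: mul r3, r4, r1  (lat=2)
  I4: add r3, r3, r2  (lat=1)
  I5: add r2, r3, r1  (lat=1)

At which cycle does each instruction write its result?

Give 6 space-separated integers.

Answer: 4 5 6 8 9 10

Derivation:
I0 mul r3: issue@1 deps=(None,None) exec_start@1 write@4
I1 add r3: issue@2 deps=(None,None) exec_start@2 write@5
I2 add r4: issue@3 deps=(None,None) exec_start@3 write@6
I3 mul r3: issue@4 deps=(2,None) exec_start@6 write@8
I4 add r3: issue@5 deps=(3,None) exec_start@8 write@9
I5 add r2: issue@6 deps=(4,None) exec_start@9 write@10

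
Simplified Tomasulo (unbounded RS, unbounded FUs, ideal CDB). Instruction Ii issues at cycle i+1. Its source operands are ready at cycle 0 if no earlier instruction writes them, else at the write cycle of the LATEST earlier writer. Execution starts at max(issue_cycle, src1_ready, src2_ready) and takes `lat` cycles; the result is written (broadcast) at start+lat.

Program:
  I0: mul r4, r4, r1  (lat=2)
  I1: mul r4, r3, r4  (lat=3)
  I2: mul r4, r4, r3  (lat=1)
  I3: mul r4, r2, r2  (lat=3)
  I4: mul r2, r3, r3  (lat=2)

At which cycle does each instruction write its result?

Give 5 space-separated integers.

Answer: 3 6 7 7 7

Derivation:
I0 mul r4: issue@1 deps=(None,None) exec_start@1 write@3
I1 mul r4: issue@2 deps=(None,0) exec_start@3 write@6
I2 mul r4: issue@3 deps=(1,None) exec_start@6 write@7
I3 mul r4: issue@4 deps=(None,None) exec_start@4 write@7
I4 mul r2: issue@5 deps=(None,None) exec_start@5 write@7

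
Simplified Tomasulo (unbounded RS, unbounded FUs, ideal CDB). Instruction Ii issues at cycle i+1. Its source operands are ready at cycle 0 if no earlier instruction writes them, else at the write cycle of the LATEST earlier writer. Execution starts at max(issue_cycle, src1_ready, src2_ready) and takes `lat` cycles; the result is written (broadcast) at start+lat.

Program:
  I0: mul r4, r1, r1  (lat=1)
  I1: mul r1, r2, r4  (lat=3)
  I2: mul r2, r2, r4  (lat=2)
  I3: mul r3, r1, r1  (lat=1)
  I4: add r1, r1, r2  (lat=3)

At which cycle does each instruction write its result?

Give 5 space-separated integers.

I0 mul r4: issue@1 deps=(None,None) exec_start@1 write@2
I1 mul r1: issue@2 deps=(None,0) exec_start@2 write@5
I2 mul r2: issue@3 deps=(None,0) exec_start@3 write@5
I3 mul r3: issue@4 deps=(1,1) exec_start@5 write@6
I4 add r1: issue@5 deps=(1,2) exec_start@5 write@8

Answer: 2 5 5 6 8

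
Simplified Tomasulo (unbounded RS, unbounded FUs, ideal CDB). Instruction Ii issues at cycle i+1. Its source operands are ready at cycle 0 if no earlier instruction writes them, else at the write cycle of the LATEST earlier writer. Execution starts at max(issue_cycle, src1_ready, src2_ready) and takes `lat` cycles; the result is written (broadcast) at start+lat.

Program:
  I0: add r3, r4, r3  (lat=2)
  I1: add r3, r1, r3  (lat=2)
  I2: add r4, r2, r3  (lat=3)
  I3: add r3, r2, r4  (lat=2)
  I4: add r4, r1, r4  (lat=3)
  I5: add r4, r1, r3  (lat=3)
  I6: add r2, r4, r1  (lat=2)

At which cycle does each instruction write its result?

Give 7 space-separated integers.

I0 add r3: issue@1 deps=(None,None) exec_start@1 write@3
I1 add r3: issue@2 deps=(None,0) exec_start@3 write@5
I2 add r4: issue@3 deps=(None,1) exec_start@5 write@8
I3 add r3: issue@4 deps=(None,2) exec_start@8 write@10
I4 add r4: issue@5 deps=(None,2) exec_start@8 write@11
I5 add r4: issue@6 deps=(None,3) exec_start@10 write@13
I6 add r2: issue@7 deps=(5,None) exec_start@13 write@15

Answer: 3 5 8 10 11 13 15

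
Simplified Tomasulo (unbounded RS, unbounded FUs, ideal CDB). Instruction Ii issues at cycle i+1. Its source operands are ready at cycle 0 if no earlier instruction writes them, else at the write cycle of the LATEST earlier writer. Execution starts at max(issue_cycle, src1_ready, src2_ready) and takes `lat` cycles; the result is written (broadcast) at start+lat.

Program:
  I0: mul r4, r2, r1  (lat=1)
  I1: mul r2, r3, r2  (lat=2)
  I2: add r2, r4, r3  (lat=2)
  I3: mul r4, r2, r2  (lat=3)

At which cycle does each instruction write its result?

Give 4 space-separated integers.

Answer: 2 4 5 8

Derivation:
I0 mul r4: issue@1 deps=(None,None) exec_start@1 write@2
I1 mul r2: issue@2 deps=(None,None) exec_start@2 write@4
I2 add r2: issue@3 deps=(0,None) exec_start@3 write@5
I3 mul r4: issue@4 deps=(2,2) exec_start@5 write@8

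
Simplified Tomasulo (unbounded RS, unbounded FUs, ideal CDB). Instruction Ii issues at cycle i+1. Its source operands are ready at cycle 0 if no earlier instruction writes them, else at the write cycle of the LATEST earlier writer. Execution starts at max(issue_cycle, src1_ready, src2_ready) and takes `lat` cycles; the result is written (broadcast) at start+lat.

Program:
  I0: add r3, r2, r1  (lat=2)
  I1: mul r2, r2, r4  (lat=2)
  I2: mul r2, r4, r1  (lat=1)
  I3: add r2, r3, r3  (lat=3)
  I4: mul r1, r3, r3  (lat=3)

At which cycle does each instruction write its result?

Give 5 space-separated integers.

I0 add r3: issue@1 deps=(None,None) exec_start@1 write@3
I1 mul r2: issue@2 deps=(None,None) exec_start@2 write@4
I2 mul r2: issue@3 deps=(None,None) exec_start@3 write@4
I3 add r2: issue@4 deps=(0,0) exec_start@4 write@7
I4 mul r1: issue@5 deps=(0,0) exec_start@5 write@8

Answer: 3 4 4 7 8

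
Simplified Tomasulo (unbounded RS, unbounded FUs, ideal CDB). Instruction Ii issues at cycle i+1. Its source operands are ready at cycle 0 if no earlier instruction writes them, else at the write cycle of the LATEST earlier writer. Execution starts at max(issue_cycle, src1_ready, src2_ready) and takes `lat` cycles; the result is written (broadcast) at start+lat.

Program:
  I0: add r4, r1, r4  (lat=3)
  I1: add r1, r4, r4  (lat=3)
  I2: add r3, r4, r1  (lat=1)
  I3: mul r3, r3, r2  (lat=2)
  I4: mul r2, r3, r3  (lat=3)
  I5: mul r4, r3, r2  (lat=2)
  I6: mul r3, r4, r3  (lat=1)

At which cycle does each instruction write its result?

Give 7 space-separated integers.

Answer: 4 7 8 10 13 15 16

Derivation:
I0 add r4: issue@1 deps=(None,None) exec_start@1 write@4
I1 add r1: issue@2 deps=(0,0) exec_start@4 write@7
I2 add r3: issue@3 deps=(0,1) exec_start@7 write@8
I3 mul r3: issue@4 deps=(2,None) exec_start@8 write@10
I4 mul r2: issue@5 deps=(3,3) exec_start@10 write@13
I5 mul r4: issue@6 deps=(3,4) exec_start@13 write@15
I6 mul r3: issue@7 deps=(5,3) exec_start@15 write@16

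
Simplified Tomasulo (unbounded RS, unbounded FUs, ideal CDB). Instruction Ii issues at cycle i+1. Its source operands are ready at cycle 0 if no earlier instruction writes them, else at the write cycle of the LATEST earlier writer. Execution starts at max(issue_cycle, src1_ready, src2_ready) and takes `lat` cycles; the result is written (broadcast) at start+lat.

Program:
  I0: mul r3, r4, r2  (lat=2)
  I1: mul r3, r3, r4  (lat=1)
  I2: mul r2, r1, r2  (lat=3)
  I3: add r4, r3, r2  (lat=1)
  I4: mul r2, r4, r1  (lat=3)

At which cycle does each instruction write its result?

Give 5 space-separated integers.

Answer: 3 4 6 7 10

Derivation:
I0 mul r3: issue@1 deps=(None,None) exec_start@1 write@3
I1 mul r3: issue@2 deps=(0,None) exec_start@3 write@4
I2 mul r2: issue@3 deps=(None,None) exec_start@3 write@6
I3 add r4: issue@4 deps=(1,2) exec_start@6 write@7
I4 mul r2: issue@5 deps=(3,None) exec_start@7 write@10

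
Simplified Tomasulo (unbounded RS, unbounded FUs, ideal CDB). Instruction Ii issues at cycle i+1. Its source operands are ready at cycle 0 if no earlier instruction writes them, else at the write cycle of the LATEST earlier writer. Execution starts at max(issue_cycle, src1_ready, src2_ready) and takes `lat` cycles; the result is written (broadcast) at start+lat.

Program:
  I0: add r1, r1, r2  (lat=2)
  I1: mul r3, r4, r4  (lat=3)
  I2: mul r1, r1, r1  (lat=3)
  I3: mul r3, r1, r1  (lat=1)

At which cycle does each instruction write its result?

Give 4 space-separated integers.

I0 add r1: issue@1 deps=(None,None) exec_start@1 write@3
I1 mul r3: issue@2 deps=(None,None) exec_start@2 write@5
I2 mul r1: issue@3 deps=(0,0) exec_start@3 write@6
I3 mul r3: issue@4 deps=(2,2) exec_start@6 write@7

Answer: 3 5 6 7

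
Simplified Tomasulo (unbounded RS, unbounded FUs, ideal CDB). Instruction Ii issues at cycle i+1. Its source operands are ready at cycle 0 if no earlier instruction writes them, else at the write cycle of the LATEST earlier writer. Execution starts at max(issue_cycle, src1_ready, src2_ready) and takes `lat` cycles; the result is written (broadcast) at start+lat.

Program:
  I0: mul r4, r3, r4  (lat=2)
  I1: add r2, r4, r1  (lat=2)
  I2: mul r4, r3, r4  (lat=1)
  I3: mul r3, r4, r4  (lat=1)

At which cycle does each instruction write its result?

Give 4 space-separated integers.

Answer: 3 5 4 5

Derivation:
I0 mul r4: issue@1 deps=(None,None) exec_start@1 write@3
I1 add r2: issue@2 deps=(0,None) exec_start@3 write@5
I2 mul r4: issue@3 deps=(None,0) exec_start@3 write@4
I3 mul r3: issue@4 deps=(2,2) exec_start@4 write@5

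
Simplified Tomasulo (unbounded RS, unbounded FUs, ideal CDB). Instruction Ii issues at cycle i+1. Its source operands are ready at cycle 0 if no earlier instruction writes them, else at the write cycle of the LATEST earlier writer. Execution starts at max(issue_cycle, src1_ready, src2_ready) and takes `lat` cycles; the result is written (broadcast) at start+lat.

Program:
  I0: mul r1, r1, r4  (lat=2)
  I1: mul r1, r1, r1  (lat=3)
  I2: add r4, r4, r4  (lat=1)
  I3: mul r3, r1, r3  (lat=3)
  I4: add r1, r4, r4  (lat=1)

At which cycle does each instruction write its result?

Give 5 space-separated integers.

I0 mul r1: issue@1 deps=(None,None) exec_start@1 write@3
I1 mul r1: issue@2 deps=(0,0) exec_start@3 write@6
I2 add r4: issue@3 deps=(None,None) exec_start@3 write@4
I3 mul r3: issue@4 deps=(1,None) exec_start@6 write@9
I4 add r1: issue@5 deps=(2,2) exec_start@5 write@6

Answer: 3 6 4 9 6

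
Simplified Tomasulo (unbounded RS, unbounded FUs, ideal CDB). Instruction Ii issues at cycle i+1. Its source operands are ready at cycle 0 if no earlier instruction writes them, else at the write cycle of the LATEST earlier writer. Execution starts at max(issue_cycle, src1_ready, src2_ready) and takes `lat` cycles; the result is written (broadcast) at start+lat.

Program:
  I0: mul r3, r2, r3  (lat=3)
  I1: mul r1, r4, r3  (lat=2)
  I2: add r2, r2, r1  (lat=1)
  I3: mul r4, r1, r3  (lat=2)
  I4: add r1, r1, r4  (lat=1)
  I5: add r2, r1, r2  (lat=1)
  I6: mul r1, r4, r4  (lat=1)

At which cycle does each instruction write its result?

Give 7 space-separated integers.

Answer: 4 6 7 8 9 10 9

Derivation:
I0 mul r3: issue@1 deps=(None,None) exec_start@1 write@4
I1 mul r1: issue@2 deps=(None,0) exec_start@4 write@6
I2 add r2: issue@3 deps=(None,1) exec_start@6 write@7
I3 mul r4: issue@4 deps=(1,0) exec_start@6 write@8
I4 add r1: issue@5 deps=(1,3) exec_start@8 write@9
I5 add r2: issue@6 deps=(4,2) exec_start@9 write@10
I6 mul r1: issue@7 deps=(3,3) exec_start@8 write@9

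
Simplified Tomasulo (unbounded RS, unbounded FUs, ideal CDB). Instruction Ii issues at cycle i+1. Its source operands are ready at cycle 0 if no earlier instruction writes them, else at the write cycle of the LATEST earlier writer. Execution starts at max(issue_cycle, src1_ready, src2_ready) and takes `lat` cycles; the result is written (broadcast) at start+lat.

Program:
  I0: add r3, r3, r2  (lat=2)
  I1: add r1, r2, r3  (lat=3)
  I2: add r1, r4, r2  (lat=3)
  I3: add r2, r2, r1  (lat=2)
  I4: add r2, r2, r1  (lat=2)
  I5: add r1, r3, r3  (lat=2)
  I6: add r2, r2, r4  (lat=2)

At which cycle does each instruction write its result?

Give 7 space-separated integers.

I0 add r3: issue@1 deps=(None,None) exec_start@1 write@3
I1 add r1: issue@2 deps=(None,0) exec_start@3 write@6
I2 add r1: issue@3 deps=(None,None) exec_start@3 write@6
I3 add r2: issue@4 deps=(None,2) exec_start@6 write@8
I4 add r2: issue@5 deps=(3,2) exec_start@8 write@10
I5 add r1: issue@6 deps=(0,0) exec_start@6 write@8
I6 add r2: issue@7 deps=(4,None) exec_start@10 write@12

Answer: 3 6 6 8 10 8 12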